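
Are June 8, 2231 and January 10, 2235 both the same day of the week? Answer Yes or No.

No

From Jun 8, 2231 to Jan 10, 2235 is 1312 days.
1312 mod 7 = 3, so they are different weekdays.
(Jun 8, 2231 is a Wednesday; Jan 10, 2235 is a Saturday.)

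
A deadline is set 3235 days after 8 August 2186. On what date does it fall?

+365 (one year) → Aug 8, 2187 (2870 left).
+366 (one year; includes Feb 29, 2188) → Aug 8, 2188 (2504 left).
+365 (one year) → Aug 8, 2189 (2139 left).
+365 (one year) → Aug 8, 2190 (1774 left).
+365 (one year) → Aug 8, 2191 (1409 left).
+366 (one year; includes Feb 29, 2192) → Aug 8, 2192 (1043 left).
+365 (one year) → Aug 8, 2193 (678 left).
+365 (one year) → Aug 8, 2194 (313 left).
Aug has 31 days: +24 → Sep 1, 2194 (289 left).
Sep has 30 days: +30 → Oct 1, 2194 (259 left).
Oct has 31 days: +31 → Nov 1, 2194 (228 left).
Nov has 30 days: +30 → Dec 1, 2194 (198 left).
Dec has 31 days: +31 → Jan 1, 2195 (167 left).
Jan has 31 days: +31 → Feb 1, 2195 (136 left).
Feb has 28 days: +28 → Mar 1, 2195 (108 left).
Mar has 31 days: +31 → Apr 1, 2195 (77 left).
Apr has 30 days: +30 → May 1, 2195 (47 left).
May has 31 days: +31 → Jun 1, 2195 (16 left).
+16 → Jun 17, 2195.

June 17, 2195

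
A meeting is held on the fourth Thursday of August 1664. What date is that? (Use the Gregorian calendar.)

August 1, 1664 is a Friday.
The first Thursday is therefore August 7 (6 days later).
The fourth Thursday is 7 + 3×7 = August 28.

August 28, 1664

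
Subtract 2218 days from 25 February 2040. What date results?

January 29, 2034

−365 (one year) → Feb 25, 2039 (1853 left).
−365 (one year) → Feb 25, 2038 (1488 left).
−365 (one year) → Feb 25, 2037 (1123 left).
−366 (one year; includes Feb 29, 2036) → Feb 25, 2036 (757 left).
−365 (one year) → Feb 25, 2035 (392 left).
−25 → Jan 31, 2035 (end of Jan, 31 days; 367 left).
−31 → Dec 31, 2034 (end of Dec, 31 days; 336 left).
−31 → Nov 30, 2034 (end of Nov, 30 days; 305 left).
−30 → Oct 31, 2034 (end of Oct, 31 days; 275 left).
−31 → Sep 30, 2034 (end of Sep, 30 days; 244 left).
−30 → Aug 31, 2034 (end of Aug, 31 days; 214 left).
−31 → Jul 31, 2034 (end of Jul, 31 days; 183 left).
−31 → Jun 30, 2034 (end of Jun, 30 days; 152 left).
−30 → May 31, 2034 (end of May, 31 days; 122 left).
−31 → Apr 30, 2034 (end of Apr, 30 days; 91 left).
−30 → Mar 31, 2034 (end of Mar, 31 days; 61 left).
−31 → Feb 28, 2034 (end of Feb, 28 days; 30 left).
−28 → Jan 31, 2034 (end of Jan, 31 days; 2 left).
−2 → Jan 29, 2034.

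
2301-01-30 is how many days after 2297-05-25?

1345

May 25, 2297 → May 25, 2298: 365 days.
May 25, 2298 → May 25, 2299: 365 days.
May 25, 2299 → May 25, 2300: 365 days.
May 25, 2300 → Jun 25, 2300: 31 days (May has 31).
Jun 25, 2300 → Jul 25, 2300: 30 days (June has 30).
Jul 25, 2300 → Aug 25, 2300: 31 days (July has 31).
Aug 25, 2300 → Sep 25, 2300: 31 days (August has 31).
Sep 25, 2300 → Oct 25, 2300: 30 days (September has 30).
Oct 25, 2300 → Nov 25, 2300: 31 days (October has 31).
Nov 25, 2300 → Dec 25, 2300: 30 days (November has 30).
Dec 25, 2300 → Jan 25, 2301: 31 days (December has 31).
Jan 25, 2301 → Jan 30, 2301: 5 days.
Total: 1345 days.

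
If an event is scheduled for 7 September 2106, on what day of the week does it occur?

Tuesday

January 1, 2106 is a Friday.
Jan 1, 2106 → Feb 1, 2106: 31 days (January has 31).
Feb 1, 2106 → Mar 1, 2106: 28 days (February has 28).
Mar 1, 2106 → Apr 1, 2106: 31 days (March has 31).
Apr 1, 2106 → May 1, 2106: 30 days (April has 30).
May 1, 2106 → Jun 1, 2106: 31 days (May has 31).
Jun 1, 2106 → Jul 1, 2106: 30 days (June has 30).
Jul 1, 2106 → Aug 1, 2106: 31 days (July has 31).
Aug 1, 2106 → Sep 1, 2106: 31 days (August has 31).
Sep 1, 2106 → Sep 7, 2106: 6 days.
Total: 249 days.
249 mod 7 = 4, so Friday + 4 = Tuesday.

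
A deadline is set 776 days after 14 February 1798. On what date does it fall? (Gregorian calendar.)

+365 (one year) → Feb 14, 1799 (411 left).
+365 (one year) → Feb 14, 1800 (46 left).
Feb has 28 days: +15 → Mar 1, 1800 (31 left).
Mar has 31 days: +31 → Apr 1, 1800 (0 left).

April 1, 1800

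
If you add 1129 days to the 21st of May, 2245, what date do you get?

+365 (one year) → May 21, 2246 (764 left).
+365 (one year) → May 21, 2247 (399 left).
May has 31 days: +11 → Jun 1, 2247 (388 left).
Jun has 30 days: +30 → Jul 1, 2247 (358 left).
Jul has 31 days: +31 → Aug 1, 2247 (327 left).
Aug has 31 days: +31 → Sep 1, 2247 (296 left).
Sep has 30 days: +30 → Oct 1, 2247 (266 left).
Oct has 31 days: +31 → Nov 1, 2247 (235 left).
Nov has 30 days: +30 → Dec 1, 2247 (205 left).
Dec has 31 days: +31 → Jan 1, 2248 (174 left).
Jan has 31 days: +31 → Feb 1, 2248 (143 left).
Feb has 29 days: +29 → Mar 1, 2248 (114 left).
Mar has 31 days: +31 → Apr 1, 2248 (83 left).
Apr has 30 days: +30 → May 1, 2248 (53 left).
May has 31 days: +31 → Jun 1, 2248 (22 left).
+22 → Jun 23, 2248.

June 23, 2248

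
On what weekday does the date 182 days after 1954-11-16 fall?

Tuesday

Nov 16, 1954 is a Tuesday.
182 mod 7 = 0, so 182 days after a Tuesday is Tuesday + 0 = Tuesday.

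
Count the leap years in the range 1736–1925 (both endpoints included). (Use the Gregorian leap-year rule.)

46

Multiples of 4 in [1736,1925]: 48.
Of those, multiples of 100: 2 (not leap unless ÷400).
Multiples of 400: 0.
Leap years = 48 − 2 + 0 = 46.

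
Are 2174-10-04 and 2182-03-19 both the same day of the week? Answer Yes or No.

Yes

From Oct 4, 2174 to Mar 19, 2182 is 2723 days.
2723 mod 7 = 0, so they are the same weekday.
(Oct 4, 2174 is a Tuesday; Mar 19, 2182 is a Tuesday.)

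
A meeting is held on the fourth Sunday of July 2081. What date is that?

July 1, 2081 is a Tuesday.
The first Sunday is therefore July 6 (5 days later).
The fourth Sunday is 6 + 3×7 = July 27.

July 27, 2081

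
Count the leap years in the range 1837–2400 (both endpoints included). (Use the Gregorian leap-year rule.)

137

Multiples of 4 in [1837,2400]: 141.
Of those, multiples of 100: 6 (not leap unless ÷400).
Multiples of 400: 2.
Leap years = 141 − 6 + 2 = 137.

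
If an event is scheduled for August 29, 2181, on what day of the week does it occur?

Wednesday

Doomsday rule: the anchor day for the 2100s is Sunday. For year 81: 81÷12 = 6 r 9, and 9÷4 = 2, so 6+9+2 = 17.
Sunday + 17 ≡ Wednesday — that's 2181's doomsday.
In August the doomsday date is Aug 8.
Aug 29 is 21 days after Aug 8; 21 mod 7 = 0, so Wednesday + 0 = Wednesday.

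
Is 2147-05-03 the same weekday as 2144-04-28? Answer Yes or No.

No

From Apr 28, 2144 to May 3, 2147 is 1100 days.
1100 mod 7 = 1, so they are different weekdays.
(Apr 28, 2144 is a Tuesday; May 3, 2147 is a Wednesday.)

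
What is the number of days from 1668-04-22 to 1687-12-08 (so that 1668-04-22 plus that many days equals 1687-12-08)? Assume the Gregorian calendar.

Apr 22, 1668 → Apr 22, 1669: 365 days.
Apr 22, 1669 → Apr 22, 1670: 365 days.
Apr 22, 1670 → Apr 22, 1671: 365 days.
Apr 22, 1671 → Apr 22, 1672: 366 days (Feb 29, 1672 is in that span).
Apr 22, 1672 → Apr 22, 1673: 365 days.
Apr 22, 1673 → Apr 22, 1674: 365 days.
Apr 22, 1674 → Apr 22, 1675: 365 days.
Apr 22, 1675 → Apr 22, 1676: 366 days (Feb 29, 1676 is in that span).
Apr 22, 1676 → Apr 22, 1677: 365 days.
Apr 22, 1677 → Apr 22, 1678: 365 days.
Apr 22, 1678 → Apr 22, 1679: 365 days.
Apr 22, 1679 → Apr 22, 1680: 366 days (Feb 29, 1680 is in that span).
Apr 22, 1680 → Apr 22, 1681: 365 days.
Apr 22, 1681 → Apr 22, 1682: 365 days.
Apr 22, 1682 → Apr 22, 1683: 365 days.
Apr 22, 1683 → Apr 22, 1684: 366 days (Feb 29, 1684 is in that span).
Apr 22, 1684 → Apr 22, 1685: 365 days.
Apr 22, 1685 → Apr 22, 1686: 365 days.
Apr 22, 1686 → Apr 22, 1687: 365 days.
Apr 22, 1687 → May 22, 1687: 30 days (April has 30).
May 22, 1687 → Jun 22, 1687: 31 days (May has 31).
Jun 22, 1687 → Jul 22, 1687: 30 days (June has 30).
Jul 22, 1687 → Aug 22, 1687: 31 days (July has 31).
Aug 22, 1687 → Sep 22, 1687: 31 days (August has 31).
Sep 22, 1687 → Oct 22, 1687: 30 days (September has 30).
Oct 22, 1687 → Nov 22, 1687: 31 days (October has 31).
Nov 22, 1687 → Dec 8, 1687: 16 days.
Total: 7169 days.

7169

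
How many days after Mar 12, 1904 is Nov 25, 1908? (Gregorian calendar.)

Mar 12, 1904 → Mar 12, 1905: 365 days.
Mar 12, 1905 → Mar 12, 1906: 365 days.
Mar 12, 1906 → Mar 12, 1907: 365 days.
Mar 12, 1907 → Mar 12, 1908: 366 days (Feb 29, 1908 is in that span).
Mar 12, 1908 → Apr 12, 1908: 31 days (March has 31).
Apr 12, 1908 → May 12, 1908: 30 days (April has 30).
May 12, 1908 → Jun 12, 1908: 31 days (May has 31).
Jun 12, 1908 → Jul 12, 1908: 30 days (June has 30).
Jul 12, 1908 → Aug 12, 1908: 31 days (July has 31).
Aug 12, 1908 → Sep 12, 1908: 31 days (August has 31).
Sep 12, 1908 → Oct 12, 1908: 30 days (September has 30).
Oct 12, 1908 → Nov 12, 1908: 31 days (October has 31).
Nov 12, 1908 → Nov 25, 1908: 13 days.
Total: 1719 days.

1719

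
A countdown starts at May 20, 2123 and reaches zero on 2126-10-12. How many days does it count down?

May 20, 2123 → May 20, 2124: 366 days (Feb 29, 2124 is in that span).
May 20, 2124 → May 20, 2125: 365 days.
May 20, 2125 → May 20, 2126: 365 days.
May 20, 2126 → Jun 20, 2126: 31 days (May has 31).
Jun 20, 2126 → Jul 20, 2126: 30 days (June has 30).
Jul 20, 2126 → Aug 20, 2126: 31 days (July has 31).
Aug 20, 2126 → Sep 20, 2126: 31 days (August has 31).
Sep 20, 2126 → Oct 12, 2126: 22 days.
Total: 1241 days.

1241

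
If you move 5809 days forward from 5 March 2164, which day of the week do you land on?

Sunday

First find the weekday of Mar 5, 2164. Doomsday rule: the anchor day for the 2100s is Sunday. For year 64: 64÷12 = 5 r 4, and 4÷4 = 1, so 5+4+1 = 10.
Sunday + 10 ≡ Wednesday — that's 2164's doomsday.
In March the doomsday date is Mar 14.
Mar 5 is 9 days before Mar 14; 9 mod 7 = 2, so Wednesday − 2 = Monday.
5809 mod 7 = 6, so 5809 days after a Monday is Monday + 6 = Sunday.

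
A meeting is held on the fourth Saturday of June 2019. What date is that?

June 22, 2019

June 1, 2019 is a Saturday.
The first Saturday is therefore June 1 (same day).
The fourth Saturday is 1 + 3×7 = June 22.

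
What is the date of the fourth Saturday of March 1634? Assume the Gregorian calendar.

March 25, 1634

March 1, 1634 is a Wednesday.
The first Saturday is therefore March 4 (3 days later).
The fourth Saturday is 4 + 3×7 = March 25.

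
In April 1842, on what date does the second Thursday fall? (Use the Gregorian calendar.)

April 1, 1842 is a Friday.
The first Thursday is therefore April 7 (6 days later).
The second Thursday is 7 + 1×7 = April 14.

April 14, 1842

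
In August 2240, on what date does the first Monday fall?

August 3, 2240

August 1, 2240 is a Saturday.
The first Monday is therefore August 3 (2 days later).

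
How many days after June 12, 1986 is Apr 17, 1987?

309

Jun 12, 1986 → Jul 12, 1986: 30 days (June has 30).
Jul 12, 1986 → Aug 12, 1986: 31 days (July has 31).
Aug 12, 1986 → Sep 12, 1986: 31 days (August has 31).
Sep 12, 1986 → Oct 12, 1986: 30 days (September has 30).
Oct 12, 1986 → Nov 12, 1986: 31 days (October has 31).
Nov 12, 1986 → Dec 12, 1986: 30 days (November has 30).
Dec 12, 1986 → Jan 12, 1987: 31 days (December has 31).
Jan 12, 1987 → Feb 12, 1987: 31 days (January has 31).
Feb 12, 1987 → Mar 12, 1987: 28 days (February has 28).
Mar 12, 1987 → Apr 12, 1987: 31 days (March has 31).
Apr 12, 1987 → Apr 17, 1987: 5 days.
Total: 309 days.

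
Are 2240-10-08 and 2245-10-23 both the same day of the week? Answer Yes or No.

From Oct 8, 2240 to Oct 23, 2245 is 1841 days.
1841 mod 7 = 0, so they are the same weekday.
(Oct 8, 2240 is a Thursday; Oct 23, 2245 is a Thursday.)

Yes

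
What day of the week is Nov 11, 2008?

Doomsday rule: the anchor day for the 2000s is Tuesday. For year 08: 8÷12 = 0 r 8, and 8÷4 = 2, so 0+8+2 = 10.
Tuesday + 10 ≡ Friday — that's 2008's doomsday.
In November the doomsday date is Nov 7.
Nov 11 is 4 days after Nov 7; 4 mod 7 = 4, so Friday + 4 = Tuesday.

Tuesday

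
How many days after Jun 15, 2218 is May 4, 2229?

3976

Jun 15, 2218 → Jun 15, 2219: 365 days.
Jun 15, 2219 → Jun 15, 2220: 366 days (Feb 29, 2220 is in that span).
Jun 15, 2220 → Jun 15, 2221: 365 days.
Jun 15, 2221 → Jun 15, 2222: 365 days.
Jun 15, 2222 → Jun 15, 2223: 365 days.
Jun 15, 2223 → Jun 15, 2224: 366 days (Feb 29, 2224 is in that span).
Jun 15, 2224 → Jun 15, 2225: 365 days.
Jun 15, 2225 → Jun 15, 2226: 365 days.
Jun 15, 2226 → Jun 15, 2227: 365 days.
Jun 15, 2227 → Jun 15, 2228: 366 days (Feb 29, 2228 is in that span).
Jun 15, 2228 → Jul 15, 2228: 30 days (June has 30).
Jul 15, 2228 → Aug 15, 2228: 31 days (July has 31).
Aug 15, 2228 → Sep 15, 2228: 31 days (August has 31).
Sep 15, 2228 → Oct 15, 2228: 30 days (September has 30).
Oct 15, 2228 → Nov 15, 2228: 31 days (October has 31).
Nov 15, 2228 → Dec 15, 2228: 30 days (November has 30).
Dec 15, 2228 → Jan 15, 2229: 31 days (December has 31).
Jan 15, 2229 → Feb 15, 2229: 31 days (January has 31).
Feb 15, 2229 → Mar 15, 2229: 28 days (February has 28).
Mar 15, 2229 → Apr 15, 2229: 31 days (March has 31).
Apr 15, 2229 → May 4, 2229: 19 days.
Total: 3976 days.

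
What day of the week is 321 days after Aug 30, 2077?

First find the weekday of Aug 30, 2077. Doomsday rule: the anchor day for the 2000s is Tuesday. For year 77: 77÷12 = 6 r 5, and 5÷4 = 1, so 6+5+1 = 12.
Tuesday + 12 ≡ Sunday — that's 2077's doomsday.
In August the doomsday date is Aug 8.
Aug 30 is 22 days after Aug 8; 22 mod 7 = 1, so Sunday + 1 = Monday.
321 mod 7 = 6, so 321 days after a Monday is Monday + 6 = Sunday.

Sunday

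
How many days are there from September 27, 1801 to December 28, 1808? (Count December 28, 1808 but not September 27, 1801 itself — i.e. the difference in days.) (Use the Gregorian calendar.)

Sep 27, 1801 → Sep 27, 1802: 365 days.
Sep 27, 1802 → Sep 27, 1803: 365 days.
Sep 27, 1803 → Sep 27, 1804: 366 days (Feb 29, 1804 is in that span).
Sep 27, 1804 → Sep 27, 1805: 365 days.
Sep 27, 1805 → Sep 27, 1806: 365 days.
Sep 27, 1806 → Sep 27, 1807: 365 days.
Sep 27, 1807 → Sep 27, 1808: 366 days (Feb 29, 1808 is in that span).
Sep 27, 1808 → Oct 27, 1808: 30 days (September has 30).
Oct 27, 1808 → Nov 27, 1808: 31 days (October has 31).
Nov 27, 1808 → Dec 27, 1808: 30 days (November has 30).
Dec 27, 1808 → Dec 28, 1808: 1 days.
Total: 2649 days.

2649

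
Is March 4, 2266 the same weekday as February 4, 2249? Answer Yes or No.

From Feb 4, 2249 to Mar 4, 2266 is 6237 days.
6237 mod 7 = 0, so they are the same weekday.
(Feb 4, 2249 is a Sunday; Mar 4, 2266 is a Sunday.)

Yes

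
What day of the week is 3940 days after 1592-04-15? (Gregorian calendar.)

Tuesday

First find the weekday of Apr 15, 1592. Doomsday rule: the anchor day for the 1500s is Wednesday. For year 92: 92÷12 = 7 r 8, and 8÷4 = 2, so 7+8+2 = 17.
Wednesday + 17 ≡ Saturday — that's 1592's doomsday.
In April the doomsday date is Apr 4.
Apr 15 is 11 days after Apr 4; 11 mod 7 = 4, so Saturday + 4 = Wednesday.
3940 mod 7 = 6, so 3940 days after a Wednesday is Wednesday + 6 = Tuesday.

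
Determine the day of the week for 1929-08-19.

Monday

Doomsday rule: the anchor day for the 1900s is Wednesday. For year 29: 29÷12 = 2 r 5, and 5÷4 = 1, so 2+5+1 = 8.
Wednesday + 8 ≡ Thursday — that's 1929's doomsday.
In August the doomsday date is Aug 8.
Aug 19 is 11 days after Aug 8; 11 mod 7 = 4, so Thursday + 4 = Monday.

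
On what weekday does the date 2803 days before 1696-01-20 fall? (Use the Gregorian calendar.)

First find the weekday of Jan 20, 1696. Doomsday rule: the anchor day for the 1600s is Tuesday. For year 96: 96÷12 = 8 r 0, and 0÷4 = 0, so 8+0+0 = 8.
Tuesday + 8 ≡ Wednesday — that's 1696's doomsday.
In January the doomsday date is Jan 4 (1696 is a leap year (divisible by 4)).
Jan 20 is 16 days after Jan 4; 16 mod 7 = 2, so Wednesday + 2 = Friday.
2803 mod 7 = 3, so 2803 days before a Friday is Friday − 3 = Tuesday.

Tuesday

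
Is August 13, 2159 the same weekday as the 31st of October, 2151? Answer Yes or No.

No

From Oct 31, 2151 to Aug 13, 2159 is 2843 days.
2843 mod 7 = 1, so they are different weekdays.
(Oct 31, 2151 is a Sunday; Aug 13, 2159 is a Monday.)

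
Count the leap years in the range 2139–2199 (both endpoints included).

Multiples of 4 in [2139,2199]: 15.
Of those, multiples of 100: 0 (not leap unless ÷400).
Multiples of 400: 0.
Leap years = 15 − 0 + 0 = 15.

15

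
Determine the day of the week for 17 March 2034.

Doomsday rule: the anchor day for the 2000s is Tuesday. For year 34: 34÷12 = 2 r 10, and 10÷4 = 2, so 2+10+2 = 14.
Tuesday + 14 ≡ Tuesday — that's 2034's doomsday.
In March the doomsday date is Mar 14.
Mar 17 is 3 days after Mar 14; 3 mod 7 = 3, so Tuesday + 3 = Friday.

Friday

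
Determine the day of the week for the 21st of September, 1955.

Wednesday

Doomsday rule: the anchor day for the 1900s is Wednesday. For year 55: 55÷12 = 4 r 7, and 7÷4 = 1, so 4+7+1 = 12.
Wednesday + 12 ≡ Monday — that's 1955's doomsday.
In September the doomsday date is Sep 5.
Sep 21 is 16 days after Sep 5; 16 mod 7 = 2, so Monday + 2 = Wednesday.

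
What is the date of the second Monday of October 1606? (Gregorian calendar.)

October 9, 1606

October 1, 1606 is a Sunday.
The first Monday is therefore October 2 (1 days later).
The second Monday is 2 + 1×7 = October 9.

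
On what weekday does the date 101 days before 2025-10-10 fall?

Tuesday

Oct 10, 2025 is a Friday.
101 mod 7 = 3, so 101 days before a Friday is Friday − 3 = Tuesday.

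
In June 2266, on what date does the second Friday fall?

June 1, 2266 is a Friday.
The first Friday is therefore June 1 (same day).
The second Friday is 1 + 1×7 = June 8.

June 8, 2266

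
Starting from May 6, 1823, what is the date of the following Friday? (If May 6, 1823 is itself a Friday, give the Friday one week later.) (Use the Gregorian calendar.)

May 9, 1823

May 6, 1823 is a Tuesday.
From Tuesday to the next Friday is 3 days.
May 6, 1823 + 3 = May 9, 1823.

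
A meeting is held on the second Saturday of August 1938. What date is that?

August 13, 1938

August 1, 1938 is a Monday.
The first Saturday is therefore August 6 (5 days later).
The second Saturday is 6 + 1×7 = August 13.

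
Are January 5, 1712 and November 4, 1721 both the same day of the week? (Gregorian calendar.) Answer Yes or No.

From Jan 5, 1712 to Nov 4, 1721 is 3591 days.
3591 mod 7 = 0, so they are the same weekday.
(Jan 5, 1712 is a Tuesday; Nov 4, 1721 is a Tuesday.)

Yes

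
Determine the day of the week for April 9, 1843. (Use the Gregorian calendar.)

January 1, 1843 is a Sunday.
Jan 1, 1843 → Feb 1, 1843: 31 days (January has 31).
Feb 1, 1843 → Mar 1, 1843: 28 days (February has 28).
Mar 1, 1843 → Apr 1, 1843: 31 days (March has 31).
Apr 1, 1843 → Apr 9, 1843: 8 days.
Total: 98 days.
98 mod 7 = 0, so Sunday + 0 = Sunday.

Sunday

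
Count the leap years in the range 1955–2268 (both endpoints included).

Multiples of 4 in [1955,2268]: 79.
Of those, multiples of 100: 3 (not leap unless ÷400).
Multiples of 400: 1.
Leap years = 79 − 3 + 1 = 77.

77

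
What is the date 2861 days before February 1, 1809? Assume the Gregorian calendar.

April 3, 1801

−366 (one year; includes Feb 29, 1808) → Feb 1, 1808 (2495 left).
−365 (one year) → Feb 1, 1807 (2130 left).
−365 (one year) → Feb 1, 1806 (1765 left).
−365 (one year) → Feb 1, 1805 (1400 left).
−366 (one year; includes Feb 29, 1804) → Feb 1, 1804 (1034 left).
−365 (one year) → Feb 1, 1803 (669 left).
−365 (one year) → Feb 1, 1802 (304 left).
−1 → Jan 31, 1802 (end of Jan, 31 days; 303 left).
−31 → Dec 31, 1801 (end of Dec, 31 days; 272 left).
−31 → Nov 30, 1801 (end of Nov, 30 days; 241 left).
−30 → Oct 31, 1801 (end of Oct, 31 days; 211 left).
−31 → Sep 30, 1801 (end of Sep, 30 days; 180 left).
−30 → Aug 31, 1801 (end of Aug, 31 days; 150 left).
−31 → Jul 31, 1801 (end of Jul, 31 days; 119 left).
−31 → Jun 30, 1801 (end of Jun, 30 days; 88 left).
−30 → May 31, 1801 (end of May, 31 days; 58 left).
−31 → Apr 30, 1801 (end of Apr, 30 days; 27 left).
−27 → Apr 3, 1801.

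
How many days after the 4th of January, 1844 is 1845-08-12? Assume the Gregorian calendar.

Jan 4, 1844 → Jan 4, 1845: 366 days (Feb 29, 1844 is in that span).
Jan 4, 1845 → Feb 4, 1845: 31 days (January has 31).
Feb 4, 1845 → Mar 4, 1845: 28 days (February has 28).
Mar 4, 1845 → Apr 4, 1845: 31 days (March has 31).
Apr 4, 1845 → May 4, 1845: 30 days (April has 30).
May 4, 1845 → Jun 4, 1845: 31 days (May has 31).
Jun 4, 1845 → Jul 4, 1845: 30 days (June has 30).
Jul 4, 1845 → Aug 4, 1845: 31 days (July has 31).
Aug 4, 1845 → Aug 12, 1845: 8 days.
Total: 586 days.

586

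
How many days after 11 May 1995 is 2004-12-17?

3508

May 11, 1995 → May 11, 1996: 366 days (Feb 29, 1996 is in that span).
May 11, 1996 → May 11, 1997: 365 days.
May 11, 1997 → May 11, 1998: 365 days.
May 11, 1998 → May 11, 1999: 365 days.
May 11, 1999 → May 11, 2000: 366 days (Feb 29, 2000 is in that span).
May 11, 2000 → May 11, 2001: 365 days.
May 11, 2001 → May 11, 2002: 365 days.
May 11, 2002 → May 11, 2003: 365 days.
May 11, 2003 → May 11, 2004: 366 days (Feb 29, 2004 is in that span).
May 11, 2004 → Jun 11, 2004: 31 days (May has 31).
Jun 11, 2004 → Jul 11, 2004: 30 days (June has 30).
Jul 11, 2004 → Aug 11, 2004: 31 days (July has 31).
Aug 11, 2004 → Sep 11, 2004: 31 days (August has 31).
Sep 11, 2004 → Oct 11, 2004: 30 days (September has 30).
Oct 11, 2004 → Nov 11, 2004: 31 days (October has 31).
Nov 11, 2004 → Dec 11, 2004: 30 days (November has 30).
Dec 11, 2004 → Dec 17, 2004: 6 days.
Total: 3508 days.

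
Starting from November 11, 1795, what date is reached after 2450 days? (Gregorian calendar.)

July 28, 1802

+366 (one year; includes Feb 29, 1796) → Nov 11, 1796 (2084 left).
+365 (one year) → Nov 11, 1797 (1719 left).
+365 (one year) → Nov 11, 1798 (1354 left).
+365 (one year) → Nov 11, 1799 (989 left).
+365 (one year) → Nov 11, 1800 (624 left).
+365 (one year) → Nov 11, 1801 (259 left).
Nov has 30 days: +20 → Dec 1, 1801 (239 left).
Dec has 31 days: +31 → Jan 1, 1802 (208 left).
Jan has 31 days: +31 → Feb 1, 1802 (177 left).
Feb has 28 days: +28 → Mar 1, 1802 (149 left).
Mar has 31 days: +31 → Apr 1, 1802 (118 left).
Apr has 30 days: +30 → May 1, 1802 (88 left).
May has 31 days: +31 → Jun 1, 1802 (57 left).
Jun has 30 days: +30 → Jul 1, 1802 (27 left).
+27 → Jul 28, 1802.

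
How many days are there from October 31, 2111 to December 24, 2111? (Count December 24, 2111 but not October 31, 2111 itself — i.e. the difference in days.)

Oct 31, 2111 → Nov 30, 2111: 30 days (October has 31).
Nov 30, 2111 → Dec 24, 2111: 24 days.
Total: 54 days.

54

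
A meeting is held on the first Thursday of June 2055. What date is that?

June 3, 2055

June 1, 2055 is a Tuesday.
The first Thursday is therefore June 3 (2 days later).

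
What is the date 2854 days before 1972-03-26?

−366 (one year; includes Feb 29, 1972) → Mar 26, 1971 (2488 left).
−365 (one year) → Mar 26, 1970 (2123 left).
−365 (one year) → Mar 26, 1969 (1758 left).
−365 (one year) → Mar 26, 1968 (1393 left).
−366 (one year; includes Feb 29, 1968) → Mar 26, 1967 (1027 left).
−365 (one year) → Mar 26, 1966 (662 left).
−365 (one year) → Mar 26, 1965 (297 left).
−26 → Feb 28, 1965 (end of Feb, 28 days; 271 left).
−28 → Jan 31, 1965 (end of Jan, 31 days; 243 left).
−31 → Dec 31, 1964 (end of Dec, 31 days; 212 left).
−31 → Nov 30, 1964 (end of Nov, 30 days; 181 left).
−30 → Oct 31, 1964 (end of Oct, 31 days; 151 left).
−31 → Sep 30, 1964 (end of Sep, 30 days; 120 left).
−30 → Aug 31, 1964 (end of Aug, 31 days; 90 left).
−31 → Jul 31, 1964 (end of Jul, 31 days; 59 left).
−31 → Jun 30, 1964 (end of Jun, 30 days; 28 left).
−28 → Jun 2, 1964.

June 2, 1964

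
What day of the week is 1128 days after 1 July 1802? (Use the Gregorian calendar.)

Friday

Jul 1, 1802 is a Thursday.
1128 mod 7 = 1, so 1128 days after a Thursday is Thursday + 1 = Friday.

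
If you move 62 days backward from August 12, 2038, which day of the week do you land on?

First find the weekday of Aug 12, 2038. Doomsday rule: the anchor day for the 2000s is Tuesday. For year 38: 38÷12 = 3 r 2, and 2÷4 = 0, so 3+2+0 = 5.
Tuesday + 5 ≡ Sunday — that's 2038's doomsday.
In August the doomsday date is Aug 8.
Aug 12 is 4 days after Aug 8; 4 mod 7 = 4, so Sunday + 4 = Thursday.
62 mod 7 = 6, so 62 days before a Thursday is Thursday − 6 = Friday.

Friday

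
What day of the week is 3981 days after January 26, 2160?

Thursday

First find the weekday of Jan 26, 2160. Doomsday rule: the anchor day for the 2100s is Sunday. For year 60: 60÷12 = 5 r 0, and 0÷4 = 0, so 5+0+0 = 5.
Sunday + 5 ≡ Friday — that's 2160's doomsday.
In January the doomsday date is Jan 4 (2160 is a leap year (divisible by 4)).
Jan 26 is 22 days after Jan 4; 22 mod 7 = 1, so Friday + 1 = Saturday.
3981 mod 7 = 5, so 3981 days after a Saturday is Saturday + 5 = Thursday.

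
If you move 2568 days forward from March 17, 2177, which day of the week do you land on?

Sunday

First find the weekday of Mar 17, 2177. Doomsday rule: the anchor day for the 2100s is Sunday. For year 77: 77÷12 = 6 r 5, and 5÷4 = 1, so 6+5+1 = 12.
Sunday + 12 ≡ Friday — that's 2177's doomsday.
In March the doomsday date is Mar 14.
Mar 17 is 3 days after Mar 14; 3 mod 7 = 3, so Friday + 3 = Monday.
2568 mod 7 = 6, so 2568 days after a Monday is Monday + 6 = Sunday.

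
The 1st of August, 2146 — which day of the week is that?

Doomsday rule: the anchor day for the 2100s is Sunday. For year 46: 46÷12 = 3 r 10, and 10÷4 = 2, so 3+10+2 = 15.
Sunday + 15 ≡ Monday — that's 2146's doomsday.
In August the doomsday date is Aug 8.
Aug 1 is 7 days before Aug 8; 7 mod 7 = 0, so Monday − 0 = Monday.

Monday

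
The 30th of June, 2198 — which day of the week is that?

Saturday

Doomsday rule: the anchor day for the 2100s is Sunday. For year 98: 98÷12 = 8 r 2, and 2÷4 = 0, so 8+2+0 = 10.
Sunday + 10 ≡ Wednesday — that's 2198's doomsday.
In June the doomsday date is Jun 6.
Jun 30 is 24 days after Jun 6; 24 mod 7 = 3, so Wednesday + 3 = Saturday.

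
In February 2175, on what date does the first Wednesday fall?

February 1, 2175

February 1, 2175 is a Wednesday.
The first Wednesday is therefore February 1 (same day).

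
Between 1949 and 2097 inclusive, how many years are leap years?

Multiples of 4 in [1949,2097]: 37.
Of those, multiples of 100: 1 (not leap unless ÷400).
Multiples of 400: 1.
Leap years = 37 − 1 + 1 = 37.

37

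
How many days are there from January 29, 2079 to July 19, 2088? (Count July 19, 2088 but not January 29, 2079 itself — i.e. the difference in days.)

Jan 29, 2079 → Jan 29, 2080: 365 days.
Jan 29, 2080 → Jan 29, 2081: 366 days (Feb 29, 2080 is in that span).
Jan 29, 2081 → Jan 29, 2082: 365 days.
Jan 29, 2082 → Jan 29, 2083: 365 days.
Jan 29, 2083 → Jan 29, 2084: 365 days.
Jan 29, 2084 → Jan 29, 2085: 366 days (Feb 29, 2084 is in that span).
Jan 29, 2085 → Jan 29, 2086: 365 days.
Jan 29, 2086 → Jan 29, 2087: 365 days.
Jan 29, 2087 → Jan 29, 2088: 365 days.
Jan 29, 2088 → Feb 29, 2088: 31 days (January has 31).
Feb 29, 2088 → Mar 29, 2088: 29 days (February has 29).
Mar 29, 2088 → Apr 29, 2088: 31 days (March has 31).
Apr 29, 2088 → May 29, 2088: 30 days (April has 30).
May 29, 2088 → Jun 29, 2088: 31 days (May has 31).
Jun 29, 2088 → Jul 19, 2088: 20 days.
Total: 3459 days.

3459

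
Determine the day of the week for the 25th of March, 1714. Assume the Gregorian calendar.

Sunday

Doomsday rule: the anchor day for the 1700s is Sunday. For year 14: 14÷12 = 1 r 2, and 2÷4 = 0, so 1+2+0 = 3.
Sunday + 3 ≡ Wednesday — that's 1714's doomsday.
In March the doomsday date is Mar 14.
Mar 25 is 11 days after Mar 14; 11 mod 7 = 4, so Wednesday + 4 = Sunday.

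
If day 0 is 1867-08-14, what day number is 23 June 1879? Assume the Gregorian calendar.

4331

Aug 14, 1867 → Aug 14, 1868: 366 days (Feb 29, 1868 is in that span).
Aug 14, 1868 → Aug 14, 1869: 365 days.
Aug 14, 1869 → Aug 14, 1870: 365 days.
Aug 14, 1870 → Aug 14, 1871: 365 days.
Aug 14, 1871 → Aug 14, 1872: 366 days (Feb 29, 1872 is in that span).
Aug 14, 1872 → Aug 14, 1873: 365 days.
Aug 14, 1873 → Aug 14, 1874: 365 days.
Aug 14, 1874 → Aug 14, 1875: 365 days.
Aug 14, 1875 → Aug 14, 1876: 366 days (Feb 29, 1876 is in that span).
Aug 14, 1876 → Aug 14, 1877: 365 days.
Aug 14, 1877 → Aug 14, 1878: 365 days.
Aug 14, 1878 → Sep 14, 1878: 31 days (August has 31).
Sep 14, 1878 → Oct 14, 1878: 30 days (September has 30).
Oct 14, 1878 → Nov 14, 1878: 31 days (October has 31).
Nov 14, 1878 → Dec 14, 1878: 30 days (November has 30).
Dec 14, 1878 → Jan 14, 1879: 31 days (December has 31).
Jan 14, 1879 → Feb 14, 1879: 31 days (January has 31).
Feb 14, 1879 → Mar 14, 1879: 28 days (February has 28).
Mar 14, 1879 → Apr 14, 1879: 31 days (March has 31).
Apr 14, 1879 → May 14, 1879: 30 days (April has 30).
May 14, 1879 → Jun 14, 1879: 31 days (May has 31).
Jun 14, 1879 → Jun 23, 1879: 9 days.
Total: 4331 days.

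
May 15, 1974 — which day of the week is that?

Doomsday rule: the anchor day for the 1900s is Wednesday. For year 74: 74÷12 = 6 r 2, and 2÷4 = 0, so 6+2+0 = 8.
Wednesday + 8 ≡ Thursday — that's 1974's doomsday.
In May the doomsday date is May 9.
May 15 is 6 days after May 9; 6 mod 7 = 6, so Thursday + 6 = Wednesday.

Wednesday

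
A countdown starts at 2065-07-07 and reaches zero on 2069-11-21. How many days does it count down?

Jul 7, 2065 → Jul 7, 2066: 365 days.
Jul 7, 2066 → Jul 7, 2067: 365 days.
Jul 7, 2067 → Jul 7, 2068: 366 days (Feb 29, 2068 is in that span).
Jul 7, 2068 → Jul 7, 2069: 365 days.
Jul 7, 2069 → Aug 7, 2069: 31 days (July has 31).
Aug 7, 2069 → Sep 7, 2069: 31 days (August has 31).
Sep 7, 2069 → Oct 7, 2069: 30 days (September has 30).
Oct 7, 2069 → Nov 7, 2069: 31 days (October has 31).
Nov 7, 2069 → Nov 21, 2069: 14 days.
Total: 1598 days.

1598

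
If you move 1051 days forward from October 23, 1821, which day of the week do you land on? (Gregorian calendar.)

First find the weekday of Oct 23, 1821. Doomsday rule: the anchor day for the 1800s is Friday. For year 21: 21÷12 = 1 r 9, and 9÷4 = 2, so 1+9+2 = 12.
Friday + 12 ≡ Wednesday — that's 1821's doomsday.
In October the doomsday date is Oct 10.
Oct 23 is 13 days after Oct 10; 13 mod 7 = 6, so Wednesday + 6 = Tuesday.
1051 mod 7 = 1, so 1051 days after a Tuesday is Tuesday + 1 = Wednesday.

Wednesday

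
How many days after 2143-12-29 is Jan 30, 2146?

763

Dec 29, 2143 → Dec 29, 2144: 366 days (Feb 29, 2144 is in that span).
Dec 29, 2144 → Jan 29, 2145: 31 days (December has 31).
Jan 29, 2145 → Feb 28, 2145: 30 days (January has 31).
Feb 28, 2145 → Mar 28, 2145: 28 days (February has 28).
Mar 28, 2145 → Apr 28, 2145: 31 days (March has 31).
Apr 28, 2145 → May 28, 2145: 30 days (April has 30).
May 28, 2145 → Jun 28, 2145: 31 days (May has 31).
Jun 28, 2145 → Jul 28, 2145: 30 days (June has 30).
Jul 28, 2145 → Aug 28, 2145: 31 days (July has 31).
Aug 28, 2145 → Sep 28, 2145: 31 days (August has 31).
Sep 28, 2145 → Oct 28, 2145: 30 days (September has 30).
Oct 28, 2145 → Nov 28, 2145: 31 days (October has 31).
Nov 28, 2145 → Dec 28, 2145: 30 days (November has 30).
Dec 28, 2145 → Jan 28, 2146: 31 days (December has 31).
Jan 28, 2146 → Jan 30, 2146: 2 days.
Total: 763 days.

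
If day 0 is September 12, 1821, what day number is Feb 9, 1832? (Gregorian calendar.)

Sep 12, 1821 → Sep 12, 1822: 365 days.
Sep 12, 1822 → Sep 12, 1823: 365 days.
Sep 12, 1823 → Sep 12, 1824: 366 days (Feb 29, 1824 is in that span).
Sep 12, 1824 → Sep 12, 1825: 365 days.
Sep 12, 1825 → Sep 12, 1826: 365 days.
Sep 12, 1826 → Sep 12, 1827: 365 days.
Sep 12, 1827 → Sep 12, 1828: 366 days (Feb 29, 1828 is in that span).
Sep 12, 1828 → Sep 12, 1829: 365 days.
Sep 12, 1829 → Sep 12, 1830: 365 days.
Sep 12, 1830 → Sep 12, 1831: 365 days.
Sep 12, 1831 → Oct 12, 1831: 30 days (September has 30).
Oct 12, 1831 → Nov 12, 1831: 31 days (October has 31).
Nov 12, 1831 → Dec 12, 1831: 30 days (November has 30).
Dec 12, 1831 → Jan 12, 1832: 31 days (December has 31).
Jan 12, 1832 → Feb 9, 1832: 28 days.
Total: 3802 days.

3802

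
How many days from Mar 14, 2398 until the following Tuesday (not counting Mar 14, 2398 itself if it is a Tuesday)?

3

Mar 14, 2398 is a Saturday.
From Saturday to the next Tuesday is 3 days.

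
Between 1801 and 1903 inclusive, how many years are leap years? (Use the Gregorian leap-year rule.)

Multiples of 4 in [1801,1903]: 25.
Of those, multiples of 100: 1 (not leap unless ÷400).
Multiples of 400: 0.
Leap years = 25 − 1 + 0 = 24.

24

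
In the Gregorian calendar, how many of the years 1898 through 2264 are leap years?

Multiples of 4 in [1898,2264]: 92.
Of those, multiples of 100: 4 (not leap unless ÷400).
Multiples of 400: 1.
Leap years = 92 − 4 + 1 = 89.

89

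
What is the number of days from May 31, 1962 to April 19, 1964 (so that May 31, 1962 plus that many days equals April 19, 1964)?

May 31, 1962 → May 31, 1963: 365 days.
May 31, 1963 → Jun 30, 1963: 30 days (May has 31).
Jun 30, 1963 → Jul 30, 1963: 30 days (June has 30).
Jul 30, 1963 → Aug 30, 1963: 31 days (July has 31).
Aug 30, 1963 → Sep 30, 1963: 31 days (August has 31).
Sep 30, 1963 → Oct 30, 1963: 30 days (September has 30).
Oct 30, 1963 → Nov 30, 1963: 31 days (October has 31).
Nov 30, 1963 → Dec 30, 1963: 30 days (November has 30).
Dec 30, 1963 → Jan 30, 1964: 31 days (December has 31).
Jan 30, 1964 → Feb 29, 1964: 30 days (January has 31).
Feb 29, 1964 → Mar 29, 1964: 29 days (February has 29).
Mar 29, 1964 → Apr 19, 1964: 21 days.
Total: 689 days.

689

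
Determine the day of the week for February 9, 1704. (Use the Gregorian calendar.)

Doomsday rule: the anchor day for the 1700s is Sunday. For year 04: 4÷12 = 0 r 4, and 4÷4 = 1, so 0+4+1 = 5.
Sunday + 5 ≡ Friday — that's 1704's doomsday.
In February the doomsday date is Feb 29 (1704 is a leap year (divisible by 4)).
Feb 9 is 20 days before Feb 29; 20 mod 7 = 6, so Friday − 6 = Saturday.

Saturday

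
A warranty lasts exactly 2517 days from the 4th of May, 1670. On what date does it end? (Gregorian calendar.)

March 25, 1677

+365 (one year) → May 4, 1671 (2152 left).
+366 (one year; includes Feb 29, 1672) → May 4, 1672 (1786 left).
+365 (one year) → May 4, 1673 (1421 left).
+365 (one year) → May 4, 1674 (1056 left).
+365 (one year) → May 4, 1675 (691 left).
+366 (one year; includes Feb 29, 1676) → May 4, 1676 (325 left).
May has 31 days: +28 → Jun 1, 1676 (297 left).
Jun has 30 days: +30 → Jul 1, 1676 (267 left).
Jul has 31 days: +31 → Aug 1, 1676 (236 left).
Aug has 31 days: +31 → Sep 1, 1676 (205 left).
Sep has 30 days: +30 → Oct 1, 1676 (175 left).
Oct has 31 days: +31 → Nov 1, 1676 (144 left).
Nov has 30 days: +30 → Dec 1, 1676 (114 left).
Dec has 31 days: +31 → Jan 1, 1677 (83 left).
Jan has 31 days: +31 → Feb 1, 1677 (52 left).
Feb has 28 days: +28 → Mar 1, 1677 (24 left).
+24 → Mar 25, 1677.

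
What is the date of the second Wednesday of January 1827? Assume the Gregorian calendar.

January 1, 1827 is a Monday.
The first Wednesday is therefore January 3 (2 days later).
The second Wednesday is 3 + 1×7 = January 10.

January 10, 1827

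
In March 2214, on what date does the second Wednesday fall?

March 9, 2214

March 1, 2214 is a Tuesday.
The first Wednesday is therefore March 2 (1 days later).
The second Wednesday is 2 + 1×7 = March 9.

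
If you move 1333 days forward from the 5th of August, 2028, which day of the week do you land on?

First find the weekday of Aug 5, 2028. Doomsday rule: the anchor day for the 2000s is Tuesday. For year 28: 28÷12 = 2 r 4, and 4÷4 = 1, so 2+4+1 = 7.
Tuesday + 7 ≡ Tuesday — that's 2028's doomsday.
In August the doomsday date is Aug 8.
Aug 5 is 3 days before Aug 8; 3 mod 7 = 3, so Tuesday − 3 = Saturday.
1333 mod 7 = 3, so 1333 days after a Saturday is Saturday + 3 = Tuesday.

Tuesday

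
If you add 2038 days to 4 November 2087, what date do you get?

June 3, 2093

+366 (one year; includes Feb 29, 2088) → Nov 4, 2088 (1672 left).
+365 (one year) → Nov 4, 2089 (1307 left).
+365 (one year) → Nov 4, 2090 (942 left).
+365 (one year) → Nov 4, 2091 (577 left).
+366 (one year; includes Feb 29, 2092) → Nov 4, 2092 (211 left).
Nov has 30 days: +27 → Dec 1, 2092 (184 left).
Dec has 31 days: +31 → Jan 1, 2093 (153 left).
Jan has 31 days: +31 → Feb 1, 2093 (122 left).
Feb has 28 days: +28 → Mar 1, 2093 (94 left).
Mar has 31 days: +31 → Apr 1, 2093 (63 left).
Apr has 30 days: +30 → May 1, 2093 (33 left).
May has 31 days: +31 → Jun 1, 2093 (2 left).
+2 → Jun 3, 2093.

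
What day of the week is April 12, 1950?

Wednesday

Doomsday rule: the anchor day for the 1900s is Wednesday. For year 50: 50÷12 = 4 r 2, and 2÷4 = 0, so 4+2+0 = 6.
Wednesday + 6 ≡ Tuesday — that's 1950's doomsday.
In April the doomsday date is Apr 4.
Apr 12 is 8 days after Apr 4; 8 mod 7 = 1, so Tuesday + 1 = Wednesday.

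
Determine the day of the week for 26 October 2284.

Sunday

Doomsday rule: the anchor day for the 2200s is Friday. For year 84: 84÷12 = 7 r 0, and 0÷4 = 0, so 7+0+0 = 7.
Friday + 7 ≡ Friday — that's 2284's doomsday.
In October the doomsday date is Oct 10.
Oct 26 is 16 days after Oct 10; 16 mod 7 = 2, so Friday + 2 = Sunday.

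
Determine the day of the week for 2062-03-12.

Sunday

January 1, 2062 is a Sunday.
Jan 1, 2062 → Feb 1, 2062: 31 days (January has 31).
Feb 1, 2062 → Mar 1, 2062: 28 days (February has 28).
Mar 1, 2062 → Mar 12, 2062: 11 days.
Total: 70 days.
70 mod 7 = 0, so Sunday + 0 = Sunday.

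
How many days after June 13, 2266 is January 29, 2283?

Jun 13, 2266 → Jun 13, 2267: 365 days.
Jun 13, 2267 → Jun 13, 2268: 366 days (Feb 29, 2268 is in that span).
Jun 13, 2268 → Jun 13, 2269: 365 days.
Jun 13, 2269 → Jun 13, 2270: 365 days.
Jun 13, 2270 → Jun 13, 2271: 365 days.
Jun 13, 2271 → Jun 13, 2272: 366 days (Feb 29, 2272 is in that span).
Jun 13, 2272 → Jun 13, 2273: 365 days.
Jun 13, 2273 → Jun 13, 2274: 365 days.
Jun 13, 2274 → Jun 13, 2275: 365 days.
Jun 13, 2275 → Jun 13, 2276: 366 days (Feb 29, 2276 is in that span).
Jun 13, 2276 → Jun 13, 2277: 365 days.
Jun 13, 2277 → Jun 13, 2278: 365 days.
Jun 13, 2278 → Jun 13, 2279: 365 days.
Jun 13, 2279 → Jun 13, 2280: 366 days (Feb 29, 2280 is in that span).
Jun 13, 2280 → Jun 13, 2281: 365 days.
Jun 13, 2281 → Jun 13, 2282: 365 days.
Jun 13, 2282 → Jul 13, 2282: 30 days (June has 30).
Jul 13, 2282 → Aug 13, 2282: 31 days (July has 31).
Aug 13, 2282 → Sep 13, 2282: 31 days (August has 31).
Sep 13, 2282 → Oct 13, 2282: 30 days (September has 30).
Oct 13, 2282 → Nov 13, 2282: 31 days (October has 31).
Nov 13, 2282 → Dec 13, 2282: 30 days (November has 30).
Dec 13, 2282 → Jan 13, 2283: 31 days (December has 31).
Jan 13, 2283 → Jan 29, 2283: 16 days.
Total: 6074 days.

6074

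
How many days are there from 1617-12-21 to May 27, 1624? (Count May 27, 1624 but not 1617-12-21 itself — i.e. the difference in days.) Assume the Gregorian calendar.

Dec 21, 1617 → Dec 21, 1618: 365 days.
Dec 21, 1618 → Dec 21, 1619: 365 days.
Dec 21, 1619 → Dec 21, 1620: 366 days (Feb 29, 1620 is in that span).
Dec 21, 1620 → Dec 21, 1621: 365 days.
Dec 21, 1621 → Dec 21, 1622: 365 days.
Dec 21, 1622 → Dec 21, 1623: 365 days.
Dec 21, 1623 → Jan 21, 1624: 31 days (December has 31).
Jan 21, 1624 → Feb 21, 1624: 31 days (January has 31).
Feb 21, 1624 → Mar 21, 1624: 29 days (February has 29).
Mar 21, 1624 → Apr 21, 1624: 31 days (March has 31).
Apr 21, 1624 → May 21, 1624: 30 days (April has 30).
May 21, 1624 → May 27, 1624: 6 days.
Total: 2349 days.

2349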